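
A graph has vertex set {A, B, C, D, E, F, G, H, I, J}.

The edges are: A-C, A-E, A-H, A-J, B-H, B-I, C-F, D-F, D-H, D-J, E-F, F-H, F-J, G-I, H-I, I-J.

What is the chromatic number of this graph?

3

D, F, J are pairwise adjacent, so at least 3 colors are needed.
3 colors suffice: A=red, B=green, C=blue, D=green, E=blue, F=red, G=blue, H=blue, I=red, J=blue. Every edge joins two different colors.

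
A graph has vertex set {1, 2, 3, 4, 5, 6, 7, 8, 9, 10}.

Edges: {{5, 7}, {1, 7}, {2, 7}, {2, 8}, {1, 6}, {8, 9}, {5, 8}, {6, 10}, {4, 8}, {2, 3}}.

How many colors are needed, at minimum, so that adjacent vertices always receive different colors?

2

2 and 8 are adjacent, so at least 2 colors are needed.
2 colors suffice: color red → {3, 6, 7, 8}; color blue → {1, 2, 4, 5, 9, 10}. Each edge has distinct colors on its endpoints.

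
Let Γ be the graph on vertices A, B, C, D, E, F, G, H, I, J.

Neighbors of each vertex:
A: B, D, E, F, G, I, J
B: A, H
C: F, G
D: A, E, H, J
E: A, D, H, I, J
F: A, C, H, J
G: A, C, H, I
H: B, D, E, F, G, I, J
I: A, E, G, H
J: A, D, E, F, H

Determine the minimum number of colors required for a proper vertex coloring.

4

A, D, E, J are mutually adjacent (a clique of size 4), so at least 4 colors are needed.
A valid assignment using 4 colors: A=1, B=2, C=1, D=4, E=2, F=2, G=2, H=1, I=3, J=3. No two adjacent vertices share a color.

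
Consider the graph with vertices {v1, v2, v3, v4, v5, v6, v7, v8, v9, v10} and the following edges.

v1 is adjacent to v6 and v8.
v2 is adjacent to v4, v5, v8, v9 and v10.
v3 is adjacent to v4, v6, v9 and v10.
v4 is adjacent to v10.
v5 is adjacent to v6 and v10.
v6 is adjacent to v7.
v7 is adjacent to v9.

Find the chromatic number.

3

v3, v4, v10 are mutually adjacent, so at least 3 colors are needed.
A valid assignment using 3 colors: v1=red, v2=red, v3=red, v4=green, v5=green, v6=blue, v7=red, v8=blue, v9=blue, v10=blue. Every edge joins two different colors.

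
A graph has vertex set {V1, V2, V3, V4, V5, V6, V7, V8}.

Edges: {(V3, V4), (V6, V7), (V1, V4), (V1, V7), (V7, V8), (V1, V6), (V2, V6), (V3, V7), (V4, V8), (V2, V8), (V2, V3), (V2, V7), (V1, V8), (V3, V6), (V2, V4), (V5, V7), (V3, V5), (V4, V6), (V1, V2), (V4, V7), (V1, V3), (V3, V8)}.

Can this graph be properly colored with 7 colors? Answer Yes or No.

The chromatic number is 6. V1, V2, V3, V4, V6, V7 are pairwise adjacent (a clique of size 6), so at least 6 colors are needed.
6 colors suffice: color 1 → {V7}; color 2 → {V3}; color 3 → {V1, V5}; color 4 → {V2}; color 5 → {V4}; color 6 → {V6, V8}.
Since 7 ≥ 6, a proper 7-coloring certainly exists.

Yes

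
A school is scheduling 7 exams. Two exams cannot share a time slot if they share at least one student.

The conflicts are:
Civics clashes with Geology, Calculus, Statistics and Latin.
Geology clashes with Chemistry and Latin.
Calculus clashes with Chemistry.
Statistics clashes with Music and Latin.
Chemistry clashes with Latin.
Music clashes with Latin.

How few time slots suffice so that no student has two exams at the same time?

Civics, Statistics, Latin all conflict with each other, so at least 3 time slots are needed.
3 time slots suffice: time slot 1 → {Calculus, Latin}; time slot 2 → {Civics, Chemistry, Music}; time slot 3 → {Geology, Statistics}. No two conflicting exams share a time slot.

3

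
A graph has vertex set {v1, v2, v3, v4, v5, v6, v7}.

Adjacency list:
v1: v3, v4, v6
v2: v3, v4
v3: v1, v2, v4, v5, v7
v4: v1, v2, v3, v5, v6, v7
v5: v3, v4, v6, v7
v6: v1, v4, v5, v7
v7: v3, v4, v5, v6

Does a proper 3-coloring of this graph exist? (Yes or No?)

v4, v5, v6, v7 form a clique, so at least 4 colors are needed.
So 3 colors are not enough.

No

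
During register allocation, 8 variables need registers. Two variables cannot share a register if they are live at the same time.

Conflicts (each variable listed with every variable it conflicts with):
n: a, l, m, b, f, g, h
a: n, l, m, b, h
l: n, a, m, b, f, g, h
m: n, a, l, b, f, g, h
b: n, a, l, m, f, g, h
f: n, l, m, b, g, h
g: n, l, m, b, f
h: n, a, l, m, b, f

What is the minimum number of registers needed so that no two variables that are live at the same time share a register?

6

n, l, m, b, f, g are mutually in conflict, so at least 6 registers are needed.
Using 6 registers: n=3, a=5, l=2, m=1, b=4, f=5, g=6, h=6. Every pair that conflicts lands in different registers.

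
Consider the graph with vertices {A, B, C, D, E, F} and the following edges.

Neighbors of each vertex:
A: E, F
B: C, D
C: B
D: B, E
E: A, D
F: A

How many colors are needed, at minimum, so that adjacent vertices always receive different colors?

2

A and F are adjacent, so at least 2 colors are needed.
2 colors suffice: color red → {B, E, F}; color blue → {A, C, D}. Every edge joins two different colors.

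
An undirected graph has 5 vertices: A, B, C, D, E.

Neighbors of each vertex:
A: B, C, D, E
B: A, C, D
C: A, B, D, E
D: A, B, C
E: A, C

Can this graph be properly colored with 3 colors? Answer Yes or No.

A, B, C, D form a clique, so at least 4 colors are needed.
So 3 colors are not enough.

No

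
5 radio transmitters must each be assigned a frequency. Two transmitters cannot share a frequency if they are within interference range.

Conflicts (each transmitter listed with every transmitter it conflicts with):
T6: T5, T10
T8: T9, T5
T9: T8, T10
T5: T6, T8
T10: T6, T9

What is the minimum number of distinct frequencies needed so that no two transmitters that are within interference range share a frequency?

3

The cycle T10-T9-T8-T5-T6-T10 has odd length 5, so it cannot be 2-colored; at least 3 frequencies are needed.
3 frequencies suffice: T6=2, T8=1, T9=2, T5=3, T10=1. Every pair that conflicts lands in different frequencies.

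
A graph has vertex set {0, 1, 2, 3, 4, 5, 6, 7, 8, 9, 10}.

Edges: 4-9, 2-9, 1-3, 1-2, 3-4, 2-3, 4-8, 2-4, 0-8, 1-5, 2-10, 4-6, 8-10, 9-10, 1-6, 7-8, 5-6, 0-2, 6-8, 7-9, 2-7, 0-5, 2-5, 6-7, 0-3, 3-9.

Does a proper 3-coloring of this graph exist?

2, 3, 4, 9 are mutually adjacent (a clique of size 4), so at least 4 colors are needed.
So 3 colors are not enough.

No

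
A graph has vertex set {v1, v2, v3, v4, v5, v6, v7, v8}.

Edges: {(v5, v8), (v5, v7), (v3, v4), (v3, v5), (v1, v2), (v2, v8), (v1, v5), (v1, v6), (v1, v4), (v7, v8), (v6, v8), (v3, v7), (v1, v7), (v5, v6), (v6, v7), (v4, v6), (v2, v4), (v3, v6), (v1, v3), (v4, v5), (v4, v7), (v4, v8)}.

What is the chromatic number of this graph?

6

v1, v3, v4, v5, v6, v7 are pairwise adjacent (a clique of size 6), so at least 6 colors are needed.
One proper 6-coloring: v1=2, v2=3, v3=6, v4=1, v5=4, v6=5, v7=3, v8=2. No two adjacent vertices share a color.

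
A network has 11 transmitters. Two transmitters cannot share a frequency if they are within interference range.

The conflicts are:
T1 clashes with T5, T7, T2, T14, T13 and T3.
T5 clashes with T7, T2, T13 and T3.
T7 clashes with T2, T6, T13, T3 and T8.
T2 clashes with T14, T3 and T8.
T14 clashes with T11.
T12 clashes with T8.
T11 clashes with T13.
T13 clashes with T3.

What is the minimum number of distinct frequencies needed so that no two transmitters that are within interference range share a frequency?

T1, T5, T7, T13, T3 pairwise conflict, so at least 5 frequencies are needed.
5 frequencies suffice: frequency 1 → {T7, T14, T12}; frequency 2 → {T2, T6, T13}; frequency 3 → {T1, T11, T8}; frequency 4 → {T3}; frequency 5 → {T5}. No two conflicting transmitters share a frequency.

5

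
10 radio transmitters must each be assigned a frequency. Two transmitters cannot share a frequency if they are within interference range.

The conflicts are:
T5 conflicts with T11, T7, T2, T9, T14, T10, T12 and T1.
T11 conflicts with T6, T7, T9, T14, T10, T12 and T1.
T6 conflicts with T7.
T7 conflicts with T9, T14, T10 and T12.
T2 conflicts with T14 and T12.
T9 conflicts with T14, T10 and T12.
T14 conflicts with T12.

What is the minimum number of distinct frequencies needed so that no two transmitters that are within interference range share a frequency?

T5, T11, T7, T9, T14, T12 are mutually in conflict, so at least 6 frequencies are needed.
6 frequencies suffice: frequency 1 → {T5, T6}; frequency 2 → {T11, T2}; frequency 3 → {T7, T1}; frequency 4 → {T10, T12}; frequency 5 → {T9}; frequency 6 → {T14}. No two conflicting transmitters share a frequency.

6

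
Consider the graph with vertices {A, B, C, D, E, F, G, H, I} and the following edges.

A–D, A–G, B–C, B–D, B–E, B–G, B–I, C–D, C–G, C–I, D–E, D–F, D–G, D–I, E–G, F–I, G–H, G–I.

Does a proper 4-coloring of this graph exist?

B, C, D, G, I are pairwise adjacent (a clique of size 5), so at least 5 colors are needed.
So 4 colors are not enough.

No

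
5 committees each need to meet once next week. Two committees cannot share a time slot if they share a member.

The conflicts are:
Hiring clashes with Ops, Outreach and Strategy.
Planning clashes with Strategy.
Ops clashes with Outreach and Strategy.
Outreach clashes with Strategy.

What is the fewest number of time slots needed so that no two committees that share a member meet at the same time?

Hiring, Ops, Outreach, Strategy are mutually in conflict, so at least 4 time slots are needed.
Using 4 time slots: Hiring=2, Planning=2, Ops=4, Outreach=3, Strategy=1. Every pair that conflicts lands in different time slots.

4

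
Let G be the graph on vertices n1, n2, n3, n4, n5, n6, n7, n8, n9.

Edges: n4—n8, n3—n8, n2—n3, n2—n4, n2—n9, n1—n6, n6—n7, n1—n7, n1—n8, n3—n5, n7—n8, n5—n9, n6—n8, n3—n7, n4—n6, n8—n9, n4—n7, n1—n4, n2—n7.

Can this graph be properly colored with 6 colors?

The chromatic number is 5. n1, n4, n6, n7, n8 are mutually adjacent (a clique of size 5), so at least 5 colors are needed.
5 colors suffice: color R → {n7, n9}; color B → {n2, n5, n8}; color G → {n3, n4}; color Y → {n6}; color P → {n1}.
Since 6 ≥ 5, a proper 6-coloring certainly exists.

Yes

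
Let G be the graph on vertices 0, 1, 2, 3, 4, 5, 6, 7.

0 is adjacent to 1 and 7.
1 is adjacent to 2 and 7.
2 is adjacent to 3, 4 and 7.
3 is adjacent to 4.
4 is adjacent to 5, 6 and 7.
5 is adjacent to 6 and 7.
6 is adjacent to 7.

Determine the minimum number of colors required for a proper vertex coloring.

4

4, 5, 6, 7 are mutually adjacent (a clique of size 4), so at least 4 colors are needed.
A valid assignment using 4 colors: 0=green, 1=blue, 2=green, 3=red, 4=blue, 5=green, 6=yellow, 7=red. Each edge has distinct colors on its endpoints.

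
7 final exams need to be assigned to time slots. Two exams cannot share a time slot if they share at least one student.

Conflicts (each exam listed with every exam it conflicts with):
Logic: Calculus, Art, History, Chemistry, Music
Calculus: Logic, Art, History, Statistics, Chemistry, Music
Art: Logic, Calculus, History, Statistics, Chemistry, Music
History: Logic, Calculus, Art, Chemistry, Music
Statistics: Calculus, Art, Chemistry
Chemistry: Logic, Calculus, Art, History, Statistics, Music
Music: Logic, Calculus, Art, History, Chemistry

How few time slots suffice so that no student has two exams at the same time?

Logic, Calculus, Art, History, Chemistry, Music all conflict with each other, so at least 6 time slots are needed.
Using 6 time slots: Logic=5, Calculus=1, Art=3, History=4, Statistics=4, Chemistry=2, Music=6. No two conflicting exams share a time slot.

6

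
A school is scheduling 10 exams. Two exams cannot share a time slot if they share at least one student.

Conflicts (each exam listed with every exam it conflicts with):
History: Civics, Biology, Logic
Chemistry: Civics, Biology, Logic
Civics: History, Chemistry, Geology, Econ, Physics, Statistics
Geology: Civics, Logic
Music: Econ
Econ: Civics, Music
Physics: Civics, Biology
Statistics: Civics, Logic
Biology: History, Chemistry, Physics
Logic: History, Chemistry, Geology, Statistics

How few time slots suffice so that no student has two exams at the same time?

2

Chemistry and Biology conflict, so at least 2 time slots are needed.
Using 2 time slots: History=2, Chemistry=2, Civics=1, Geology=2, Music=1, Econ=2, Physics=2, Statistics=2, Biology=1, Logic=1. Every pair that conflicts lands in different time slots.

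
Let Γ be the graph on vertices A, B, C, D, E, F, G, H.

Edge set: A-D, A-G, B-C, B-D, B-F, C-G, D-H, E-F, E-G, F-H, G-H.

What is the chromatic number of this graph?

The cycle G-H-D-B-C-G has odd length 5, so it cannot be 2-colored; at least 3 colors are needed.
3 colors suffice: A=2, B=2, C=3, D=1, E=2, F=1, G=1, H=2. Each edge has distinct colors on its endpoints.

3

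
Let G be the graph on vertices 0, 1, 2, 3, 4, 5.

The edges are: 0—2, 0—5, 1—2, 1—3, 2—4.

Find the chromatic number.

1 and 3 are adjacent, so at least 2 colors are needed.
2 colors suffice: 0=b, 1=b, 2=a, 3=a, 4=b, 5=a. No two adjacent vertices share a color.

2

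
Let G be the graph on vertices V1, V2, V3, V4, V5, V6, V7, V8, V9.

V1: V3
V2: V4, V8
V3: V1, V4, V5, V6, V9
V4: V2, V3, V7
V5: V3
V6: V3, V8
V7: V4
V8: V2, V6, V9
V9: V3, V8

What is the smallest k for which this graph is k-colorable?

The cycle V2-V4-V3-V6-V8-V2 has odd length 5, so it cannot be 2-colored; at least 3 colors are needed.
A valid assignment using 3 colors: V1=blue, V2=green, V3=red, V4=blue, V5=blue, V6=blue, V7=red, V8=red, V9=blue. Every edge joins two different colors.

3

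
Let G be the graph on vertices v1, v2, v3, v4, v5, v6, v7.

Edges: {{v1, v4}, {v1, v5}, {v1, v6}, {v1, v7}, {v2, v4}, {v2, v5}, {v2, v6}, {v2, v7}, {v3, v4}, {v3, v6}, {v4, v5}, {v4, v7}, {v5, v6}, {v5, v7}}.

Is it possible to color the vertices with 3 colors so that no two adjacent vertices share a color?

No

v2, v4, v5, v7 are pairwise adjacent (a clique of size 4), so at least 4 colors are needed.
So 3 colors are not enough.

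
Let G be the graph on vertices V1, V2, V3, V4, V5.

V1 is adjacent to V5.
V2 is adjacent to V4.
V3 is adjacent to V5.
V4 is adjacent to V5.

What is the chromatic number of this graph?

V1 and V5 are adjacent, so at least 2 colors are needed.
A valid assignment using 2 colors: V1=2, V2=1, V3=2, V4=2, V5=1. Each edge has distinct colors on its endpoints.

2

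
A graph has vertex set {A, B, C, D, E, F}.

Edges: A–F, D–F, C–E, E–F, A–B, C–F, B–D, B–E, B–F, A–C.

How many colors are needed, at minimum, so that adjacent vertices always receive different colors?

B, D, F form a triangle, so at least 3 colors are needed.
3 colors suffice: A=green, B=blue, C=blue, D=green, E=green, F=red. No two adjacent vertices share a color.

3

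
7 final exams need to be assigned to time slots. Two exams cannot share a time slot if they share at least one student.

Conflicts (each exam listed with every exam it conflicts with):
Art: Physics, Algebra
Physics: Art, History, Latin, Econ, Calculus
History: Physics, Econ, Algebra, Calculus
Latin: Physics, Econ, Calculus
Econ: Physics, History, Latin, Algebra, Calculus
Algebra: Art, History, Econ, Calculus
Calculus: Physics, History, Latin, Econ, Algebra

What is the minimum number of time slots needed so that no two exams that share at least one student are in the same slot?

Physics, Latin, Econ, Calculus all conflict with each other, so at least 4 time slots are needed.
4 time slots suffice: time slot 1 → {Physics, Algebra}; time slot 2 → {Art, Econ}; time slot 3 → {Calculus}; time slot 4 → {History, Latin}. Each listed conflict is separated.

4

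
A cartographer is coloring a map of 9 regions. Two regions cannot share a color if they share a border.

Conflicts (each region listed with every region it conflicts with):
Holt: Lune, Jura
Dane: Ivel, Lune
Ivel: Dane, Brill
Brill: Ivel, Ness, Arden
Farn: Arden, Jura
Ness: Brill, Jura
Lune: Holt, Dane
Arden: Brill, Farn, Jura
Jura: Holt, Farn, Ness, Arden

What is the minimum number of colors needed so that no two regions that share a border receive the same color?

3

Farn, Arden, Jura are mutually in conflict, so at least 3 colors are needed.
3 colors suffice: color 1 → {Dane, Brill, Jura}; color 2 → {Holt, Ivel, Ness, Arden}; color 3 → {Farn, Lune}. Each listed conflict is separated.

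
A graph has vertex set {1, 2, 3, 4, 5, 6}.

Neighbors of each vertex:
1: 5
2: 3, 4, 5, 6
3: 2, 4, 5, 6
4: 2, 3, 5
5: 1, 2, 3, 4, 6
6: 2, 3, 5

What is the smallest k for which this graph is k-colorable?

2, 3, 5, 6 are mutually adjacent (a clique of size 4), so at least 4 colors are needed.
A valid assignment using 4 colors: 1=blue, 2=blue, 3=green, 4=yellow, 5=red, 6=yellow. Each edge has distinct colors on its endpoints.

4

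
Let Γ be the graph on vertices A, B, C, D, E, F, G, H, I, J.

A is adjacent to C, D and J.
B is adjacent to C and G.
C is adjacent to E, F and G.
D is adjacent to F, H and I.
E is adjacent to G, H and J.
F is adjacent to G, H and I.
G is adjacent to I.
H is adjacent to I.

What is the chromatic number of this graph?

D, F, H, I form a clique, so at least 4 colors are needed.
4 colors suffice: A=3, B=3, C=2, D=1, E=3, F=3, G=1, H=4, I=2, J=1. Every edge joins two different colors.

4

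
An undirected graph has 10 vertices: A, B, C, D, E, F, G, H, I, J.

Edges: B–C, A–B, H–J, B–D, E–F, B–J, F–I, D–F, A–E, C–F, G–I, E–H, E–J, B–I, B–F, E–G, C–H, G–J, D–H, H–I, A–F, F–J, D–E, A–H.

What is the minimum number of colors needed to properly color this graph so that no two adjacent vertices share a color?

D, E, H are pairwise adjacent, so at least 3 colors are needed.
3 colors suffice: color red → {F, G, H}; color blue → {B, E}; color green → {A, C, D, I, J}. Every edge joins two different colors.

3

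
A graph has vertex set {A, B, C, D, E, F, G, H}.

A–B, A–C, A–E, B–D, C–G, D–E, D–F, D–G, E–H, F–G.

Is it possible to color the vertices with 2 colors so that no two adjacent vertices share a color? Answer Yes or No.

No

D, F, G are pairwise adjacent, so at least 3 colors are needed.
So 2 colors are not enough.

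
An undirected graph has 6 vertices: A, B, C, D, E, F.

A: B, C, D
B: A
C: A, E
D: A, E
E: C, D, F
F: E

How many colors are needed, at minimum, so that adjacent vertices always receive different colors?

E and F are adjacent, so at least 2 colors are needed.
2 colors suffice: A=1, B=2, C=2, D=2, E=1, F=2. No two adjacent vertices share a color.

2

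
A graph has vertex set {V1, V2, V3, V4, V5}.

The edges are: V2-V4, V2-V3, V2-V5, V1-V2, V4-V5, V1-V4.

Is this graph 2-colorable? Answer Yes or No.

No

V1, V2, V4 are pairwise adjacent, so at least 3 colors are needed.
So 2 colors are not enough.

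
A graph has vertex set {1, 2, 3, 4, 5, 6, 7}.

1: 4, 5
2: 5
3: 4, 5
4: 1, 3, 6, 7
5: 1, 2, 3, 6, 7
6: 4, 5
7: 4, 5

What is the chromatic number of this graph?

1 and 4 are adjacent, so at least 2 colors are needed.
A valid assignment using 2 colors: 1=b, 2=b, 3=b, 4=a, 5=a, 6=b, 7=b. Each edge has distinct colors on its endpoints.

2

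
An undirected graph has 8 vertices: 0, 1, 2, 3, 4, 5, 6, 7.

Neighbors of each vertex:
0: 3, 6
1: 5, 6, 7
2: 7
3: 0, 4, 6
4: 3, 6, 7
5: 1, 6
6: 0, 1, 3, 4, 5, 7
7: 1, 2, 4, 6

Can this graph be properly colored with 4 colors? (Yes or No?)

Yes

The chromatic number is 3. 3, 4, 6 form a triangle, so at least 3 colors are needed.
A valid assignment using 3 colors: 0=green, 1=green, 2=red, 3=blue, 4=green, 5=blue, 6=red, 7=blue.
Since 4 ≥ 3, a proper 4-coloring certainly exists.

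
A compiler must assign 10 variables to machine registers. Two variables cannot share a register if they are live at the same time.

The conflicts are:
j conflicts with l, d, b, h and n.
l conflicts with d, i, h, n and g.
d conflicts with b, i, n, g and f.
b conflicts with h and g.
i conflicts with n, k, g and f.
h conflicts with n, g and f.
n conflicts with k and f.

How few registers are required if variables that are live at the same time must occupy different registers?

4

d, i, n, f all conflict with each other, so at least 4 registers are needed.
4 registers suffice: register 1 → {d, h, k}; register 2 → {n, g}; register 3 → {j, i}; register 4 → {l, b, f}. Every pair that conflicts lands in different registers.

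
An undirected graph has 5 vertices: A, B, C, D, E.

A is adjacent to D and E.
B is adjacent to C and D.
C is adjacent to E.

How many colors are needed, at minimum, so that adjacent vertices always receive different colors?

3

The cycle E-A-D-B-C-E has odd length 5, so it cannot be 2-colored; at least 3 colors are needed.
3 colors suffice: color red → {C, D}; color blue → {A, B}; color green → {E}. Every edge joins two different colors.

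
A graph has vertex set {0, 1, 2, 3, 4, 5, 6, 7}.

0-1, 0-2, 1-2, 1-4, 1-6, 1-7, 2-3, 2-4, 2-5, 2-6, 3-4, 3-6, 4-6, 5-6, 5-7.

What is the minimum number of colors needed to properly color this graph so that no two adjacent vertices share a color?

1, 2, 4, 6 are mutually adjacent (a clique of size 4), so at least 4 colors are needed.
4 colors suffice: color a → {2, 7}; color b → {1, 3, 5}; color c → {0, 6}; color d → {4}. No two adjacent vertices share a color.

4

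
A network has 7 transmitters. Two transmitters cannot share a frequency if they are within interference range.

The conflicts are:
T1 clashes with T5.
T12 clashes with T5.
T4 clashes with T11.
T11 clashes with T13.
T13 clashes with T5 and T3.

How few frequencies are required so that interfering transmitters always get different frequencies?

T4 and T11 conflict, so at least 2 frequencies are needed.
A valid assignment using 2 frequencies: T1=1, T12=1, T4=1, T11=2, T13=1, T5=2, T3=2. Each listed conflict is separated.

2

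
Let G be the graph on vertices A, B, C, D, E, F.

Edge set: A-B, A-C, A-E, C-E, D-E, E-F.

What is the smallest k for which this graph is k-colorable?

A, C, E are pairwise adjacent, so at least 3 colors are needed.
3 colors suffice: A=blue, B=red, C=green, D=blue, E=red, F=blue. Each edge has distinct colors on its endpoints.

3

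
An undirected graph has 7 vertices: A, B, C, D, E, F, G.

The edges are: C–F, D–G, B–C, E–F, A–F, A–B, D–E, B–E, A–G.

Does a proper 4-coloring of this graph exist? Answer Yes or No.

Yes

The chromatic number is 3. The cycle F-E-D-G-A-F has odd length 5, so it cannot be 2-colored; at least 3 colors are needed.
3 colors suffice: color 1 → {A, C, E}; color 2 → {B, D, F}; color 3 → {G}.
Since 4 ≥ 3, a proper 4-coloring certainly exists.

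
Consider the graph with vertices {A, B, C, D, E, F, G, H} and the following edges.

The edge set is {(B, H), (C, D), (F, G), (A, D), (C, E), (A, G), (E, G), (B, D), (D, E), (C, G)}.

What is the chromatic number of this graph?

3

C, D, E are mutually adjacent, so at least 3 colors are needed.
3 colors suffice: color 1 → {D, G, H}; color 2 → {A, B, E, F}; color 3 → {C}. Every edge joins two different colors.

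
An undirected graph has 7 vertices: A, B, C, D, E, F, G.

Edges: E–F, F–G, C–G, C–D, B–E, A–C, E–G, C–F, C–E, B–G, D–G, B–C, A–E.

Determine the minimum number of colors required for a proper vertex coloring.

B, C, E, G are pairwise adjacent (a clique of size 4), so at least 4 colors are needed.
4 colors suffice: color 1 → {C}; color 2 → {D, E}; color 3 → {A, G}; color 4 → {B, F}. Each edge has distinct colors on its endpoints.

4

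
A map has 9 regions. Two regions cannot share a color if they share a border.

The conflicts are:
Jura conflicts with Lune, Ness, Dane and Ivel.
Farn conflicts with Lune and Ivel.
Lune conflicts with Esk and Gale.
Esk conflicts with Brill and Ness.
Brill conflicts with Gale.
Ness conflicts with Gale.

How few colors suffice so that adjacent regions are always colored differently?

2

Farn and Ivel conflict, so at least 2 colors are needed.
A valid assignment using 2 colors: Jura=2, Farn=2, Lune=1, Esk=2, Brill=1, Ness=1, Dane=1, Gale=2, Ivel=1. No two conflicting regions share a color.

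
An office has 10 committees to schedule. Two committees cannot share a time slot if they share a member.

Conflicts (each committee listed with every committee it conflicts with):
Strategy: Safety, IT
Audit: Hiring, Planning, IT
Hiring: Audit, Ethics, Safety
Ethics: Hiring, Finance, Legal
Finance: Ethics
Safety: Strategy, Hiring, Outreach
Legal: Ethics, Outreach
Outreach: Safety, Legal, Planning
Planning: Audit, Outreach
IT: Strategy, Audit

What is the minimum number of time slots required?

3

The cycle Ethics-Legal-Outreach-Safety-Hiring-Ethics has odd length 5, so it cannot be 2-colored; at least 3 time slots are needed.
3 time slots suffice: Strategy=1, Audit=1, Hiring=3, Ethics=1, Finance=2, Safety=2, Legal=2, Outreach=1, Planning=2, IT=2. Each listed conflict is separated.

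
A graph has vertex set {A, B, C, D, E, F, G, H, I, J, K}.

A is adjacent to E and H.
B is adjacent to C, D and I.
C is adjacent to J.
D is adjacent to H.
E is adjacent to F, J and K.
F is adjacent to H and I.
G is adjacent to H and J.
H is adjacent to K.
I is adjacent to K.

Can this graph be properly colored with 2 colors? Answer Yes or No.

No

The cycle J-E-F-H-G-J has odd length 5, so it cannot be 2-colored; at least 3 colors are needed.
So 2 colors are not enough.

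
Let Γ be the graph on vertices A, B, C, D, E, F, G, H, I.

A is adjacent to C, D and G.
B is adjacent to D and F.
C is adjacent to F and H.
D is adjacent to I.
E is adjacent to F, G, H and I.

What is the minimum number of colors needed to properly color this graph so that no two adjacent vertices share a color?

3

The cycle G-A-C-H-E-G has odd length 5, so it cannot be 2-colored; at least 3 colors are needed.
3 colors suffice: color red → {C, D, E}; color blue → {A, F, H, I}; color green → {B, G}. Every edge joins two different colors.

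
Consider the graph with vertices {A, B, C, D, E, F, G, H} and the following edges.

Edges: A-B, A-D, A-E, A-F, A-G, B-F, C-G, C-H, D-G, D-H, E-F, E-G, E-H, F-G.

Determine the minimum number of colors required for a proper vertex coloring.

4

A, E, F, G form a clique, so at least 4 colors are needed.
4 colors suffice: color red → {A, H}; color blue → {B, G}; color green → {C, D, F}; color yellow → {E}. Every edge joins two different colors.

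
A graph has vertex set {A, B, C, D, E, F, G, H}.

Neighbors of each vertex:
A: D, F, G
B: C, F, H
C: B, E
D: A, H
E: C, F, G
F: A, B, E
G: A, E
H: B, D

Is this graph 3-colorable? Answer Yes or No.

Yes

The chromatic number is 3. The cycle H-D-A-F-B-H has odd length 5, so it cannot be 2-colored; at least 3 colors are needed.
A valid assignment using 3 colors: A=red, B=red, C=blue, D=blue, E=red, F=blue, G=blue, H=green.
That is already a proper 3-coloring.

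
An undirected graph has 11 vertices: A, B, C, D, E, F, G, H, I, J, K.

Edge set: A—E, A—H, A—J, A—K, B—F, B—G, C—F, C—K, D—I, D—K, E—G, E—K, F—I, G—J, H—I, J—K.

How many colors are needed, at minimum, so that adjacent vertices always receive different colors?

A, J, K form a triangle, so at least 3 colors are needed.
3 colors suffice: A=2, B=3, C=3, D=2, E=3, F=2, G=1, H=3, I=1, J=3, K=1. Each edge has distinct colors on its endpoints.

3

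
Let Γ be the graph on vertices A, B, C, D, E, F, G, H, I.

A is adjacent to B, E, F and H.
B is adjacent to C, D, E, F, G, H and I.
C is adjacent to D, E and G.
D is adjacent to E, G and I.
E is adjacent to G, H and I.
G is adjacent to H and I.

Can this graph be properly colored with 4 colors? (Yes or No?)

No

B, D, E, G, I form a clique, so at least 5 colors are needed.
So 4 colors are not enough.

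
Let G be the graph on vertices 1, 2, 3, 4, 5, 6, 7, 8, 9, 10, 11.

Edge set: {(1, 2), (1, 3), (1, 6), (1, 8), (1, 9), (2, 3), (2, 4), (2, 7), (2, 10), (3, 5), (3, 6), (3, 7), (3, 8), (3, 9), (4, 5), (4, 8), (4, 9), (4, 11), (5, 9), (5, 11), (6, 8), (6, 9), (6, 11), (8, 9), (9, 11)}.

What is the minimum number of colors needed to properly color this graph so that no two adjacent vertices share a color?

5

1, 3, 6, 8, 9 form a clique, so at least 5 colors are needed.
A valid assignment using 5 colors: 1=c, 2=b, 3=a, 4=a, 5=c, 6=d, 7=c, 8=e, 9=b, 10=a, 11=e. No two adjacent vertices share a color.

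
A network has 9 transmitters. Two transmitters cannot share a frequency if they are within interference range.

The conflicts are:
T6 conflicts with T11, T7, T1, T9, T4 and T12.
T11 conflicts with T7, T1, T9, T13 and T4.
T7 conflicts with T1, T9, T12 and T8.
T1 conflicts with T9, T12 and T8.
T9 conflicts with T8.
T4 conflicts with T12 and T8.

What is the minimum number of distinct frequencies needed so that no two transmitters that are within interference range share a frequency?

5

T6, T11, T7, T1, T9 are mutually in conflict, so at least 5 frequencies are needed.
5 frequencies suffice: frequency 1 → {T6, T13, T8}; frequency 2 → {T11, T12}; frequency 3 → {T1, T4}; frequency 4 → {T7}; frequency 5 → {T9}. Every pair that conflicts lands in different frequencies.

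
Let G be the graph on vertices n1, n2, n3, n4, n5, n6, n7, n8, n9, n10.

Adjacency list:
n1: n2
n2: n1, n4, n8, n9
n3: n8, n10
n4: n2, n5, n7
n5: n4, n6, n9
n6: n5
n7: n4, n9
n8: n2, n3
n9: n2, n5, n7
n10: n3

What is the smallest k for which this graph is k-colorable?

2

n3 and n10 are adjacent, so at least 2 colors are needed.
One proper 2-coloring: n1=2, n2=1, n3=1, n4=2, n5=1, n6=2, n7=1, n8=2, n9=2, n10=2. Every edge joins two different colors.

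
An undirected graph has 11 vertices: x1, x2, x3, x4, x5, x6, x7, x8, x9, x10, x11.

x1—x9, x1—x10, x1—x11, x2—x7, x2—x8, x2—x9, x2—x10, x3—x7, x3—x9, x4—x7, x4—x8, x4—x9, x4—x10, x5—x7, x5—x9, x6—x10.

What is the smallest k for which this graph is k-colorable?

x3 and x7 are adjacent, so at least 2 colors are needed.
2 colors suffice: color R → {x7, x8, x9, x10, x11}; color B → {x1, x2, x3, x4, x5, x6}. Every edge joins two different colors.

2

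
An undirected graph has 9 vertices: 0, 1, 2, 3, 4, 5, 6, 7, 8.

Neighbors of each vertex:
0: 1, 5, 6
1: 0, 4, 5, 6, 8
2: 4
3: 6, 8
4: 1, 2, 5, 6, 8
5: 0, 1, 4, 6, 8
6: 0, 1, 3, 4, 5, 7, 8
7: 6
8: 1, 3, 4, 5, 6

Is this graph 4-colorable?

No

1, 4, 5, 6, 8 are pairwise adjacent (a clique of size 5), so at least 5 colors are needed.
So 4 colors are not enough.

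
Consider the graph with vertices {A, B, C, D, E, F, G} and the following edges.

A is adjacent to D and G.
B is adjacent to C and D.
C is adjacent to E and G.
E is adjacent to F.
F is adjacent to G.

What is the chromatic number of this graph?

3

The cycle D-A-G-C-B-D has odd length 5, so it cannot be 2-colored; at least 3 colors are needed.
3 colors suffice: A=1, B=2, C=1, D=3, E=2, F=1, G=2. Each edge has distinct colors on its endpoints.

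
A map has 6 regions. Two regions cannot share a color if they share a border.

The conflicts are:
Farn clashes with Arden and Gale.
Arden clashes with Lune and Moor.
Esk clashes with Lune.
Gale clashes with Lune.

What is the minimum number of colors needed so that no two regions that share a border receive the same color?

Esk and Lune conflict, so at least 2 colors are needed.
2 colors suffice: color 1 → {Farn, Lune, Moor}; color 2 → {Arden, Esk, Gale}. No two conflicting regions share a color.

2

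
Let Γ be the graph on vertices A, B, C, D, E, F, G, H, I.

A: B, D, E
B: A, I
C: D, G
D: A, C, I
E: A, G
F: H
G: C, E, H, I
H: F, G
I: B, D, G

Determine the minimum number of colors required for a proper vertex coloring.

The cycle G-E-A-D-C-G has odd length 5, so it cannot be 2-colored; at least 3 colors are needed.
A valid assignment using 3 colors: A=1, B=2, C=3, D=2, E=2, F=1, G=1, H=2, I=3. Every edge joins two different colors.

3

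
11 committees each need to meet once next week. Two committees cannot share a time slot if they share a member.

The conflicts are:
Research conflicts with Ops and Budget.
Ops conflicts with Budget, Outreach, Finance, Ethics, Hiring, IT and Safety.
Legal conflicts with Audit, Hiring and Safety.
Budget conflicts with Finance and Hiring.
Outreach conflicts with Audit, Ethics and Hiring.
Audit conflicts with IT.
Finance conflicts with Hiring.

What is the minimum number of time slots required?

Ops, Budget, Finance, Hiring all conflict with each other, so at least 4 time slots are needed.
Using 4 time slots: Research=2, Ops=1, Legal=1, Budget=3, Outreach=3, Audit=2, Finance=4, Ethics=2, Hiring=2, IT=3, Safety=2. Every pair that conflicts lands in different time slots.

4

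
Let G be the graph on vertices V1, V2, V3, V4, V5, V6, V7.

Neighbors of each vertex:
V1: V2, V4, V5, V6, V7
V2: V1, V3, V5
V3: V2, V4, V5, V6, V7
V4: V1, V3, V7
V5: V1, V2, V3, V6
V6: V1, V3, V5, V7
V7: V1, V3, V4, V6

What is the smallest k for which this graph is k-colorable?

3

V1, V6, V7 are mutually adjacent, so at least 3 colors are needed.
3 colors suffice: color 1 → {V1, V3}; color 2 → {V5, V7}; color 3 → {V2, V4, V6}. No two adjacent vertices share a color.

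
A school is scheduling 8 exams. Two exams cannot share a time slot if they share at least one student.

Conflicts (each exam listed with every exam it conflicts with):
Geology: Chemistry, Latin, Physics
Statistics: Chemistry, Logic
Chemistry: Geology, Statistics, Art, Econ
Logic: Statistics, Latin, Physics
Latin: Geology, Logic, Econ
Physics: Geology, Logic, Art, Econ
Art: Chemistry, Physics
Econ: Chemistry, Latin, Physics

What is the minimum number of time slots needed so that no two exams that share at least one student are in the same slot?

The cycle Statistics-Logic-Physics-Econ-Chemistry-Statistics has odd length 5, so it cannot be 2-colored; at least 3 time slots are needed.
A valid assignment using 3 time slots: Geology=2, Statistics=3, Chemistry=1, Logic=2, Latin=1, Physics=1, Art=2, Econ=2. Every pair that conflicts lands in different time slots.

3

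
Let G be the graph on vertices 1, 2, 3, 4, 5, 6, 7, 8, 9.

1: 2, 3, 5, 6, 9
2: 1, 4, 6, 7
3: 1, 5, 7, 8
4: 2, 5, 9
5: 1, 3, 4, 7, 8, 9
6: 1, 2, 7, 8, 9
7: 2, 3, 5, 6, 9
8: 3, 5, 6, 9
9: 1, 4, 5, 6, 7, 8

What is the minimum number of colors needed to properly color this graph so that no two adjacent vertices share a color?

2, 6, 7 form a triangle, so at least 3 colors are needed.
3 colors suffice: 1=green, 2=red, 3=red, 4=green, 5=blue, 6=blue, 7=green, 8=green, 9=red. No two adjacent vertices share a color.

3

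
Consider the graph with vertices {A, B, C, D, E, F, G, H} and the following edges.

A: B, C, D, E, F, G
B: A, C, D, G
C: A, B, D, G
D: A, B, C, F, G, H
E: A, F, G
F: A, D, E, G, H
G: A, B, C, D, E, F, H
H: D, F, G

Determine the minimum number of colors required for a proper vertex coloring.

A, B, C, D, G are mutually adjacent (a clique of size 5), so at least 5 colors are needed.
5 colors suffice: A=blue, B=yellow, C=purple, D=green, E=green, F=yellow, G=red, H=blue. Every edge joins two different colors.

5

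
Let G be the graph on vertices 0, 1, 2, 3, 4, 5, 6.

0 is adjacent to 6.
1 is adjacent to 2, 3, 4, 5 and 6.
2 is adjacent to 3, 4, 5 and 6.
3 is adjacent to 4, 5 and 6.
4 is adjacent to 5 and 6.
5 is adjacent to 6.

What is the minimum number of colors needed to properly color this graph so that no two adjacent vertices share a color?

6

1, 2, 3, 4, 5, 6 are mutually adjacent (a clique of size 6), so at least 6 colors are needed.
6 colors suffice: 0=b, 1=f, 2=e, 3=d, 4=c, 5=b, 6=a. Every edge joins two different colors.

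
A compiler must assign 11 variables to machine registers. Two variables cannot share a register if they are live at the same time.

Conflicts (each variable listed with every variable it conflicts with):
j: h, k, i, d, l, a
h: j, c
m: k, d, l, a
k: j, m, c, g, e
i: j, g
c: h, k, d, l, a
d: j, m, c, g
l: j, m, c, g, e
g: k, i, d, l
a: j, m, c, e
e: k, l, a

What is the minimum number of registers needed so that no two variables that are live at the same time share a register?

j and a conflict, so at least 2 registers are needed.
2 registers suffice: register 1 → {j, m, c, g, e}; register 2 → {h, k, i, d, l, a}. Every pair that conflicts lands in different registers.

2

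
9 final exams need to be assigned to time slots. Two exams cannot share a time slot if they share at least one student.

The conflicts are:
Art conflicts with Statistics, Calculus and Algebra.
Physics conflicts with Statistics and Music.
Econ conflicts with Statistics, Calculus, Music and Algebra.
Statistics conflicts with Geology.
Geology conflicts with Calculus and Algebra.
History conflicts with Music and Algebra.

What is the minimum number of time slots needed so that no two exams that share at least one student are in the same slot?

Geology and Calculus conflict, so at least 2 time slots are needed.
2 time slots suffice: time slot 1 → {Statistics, Calculus, Music, Algebra}; time slot 2 → {Art, Physics, Econ, Geology, History}. Each listed conflict is separated.

2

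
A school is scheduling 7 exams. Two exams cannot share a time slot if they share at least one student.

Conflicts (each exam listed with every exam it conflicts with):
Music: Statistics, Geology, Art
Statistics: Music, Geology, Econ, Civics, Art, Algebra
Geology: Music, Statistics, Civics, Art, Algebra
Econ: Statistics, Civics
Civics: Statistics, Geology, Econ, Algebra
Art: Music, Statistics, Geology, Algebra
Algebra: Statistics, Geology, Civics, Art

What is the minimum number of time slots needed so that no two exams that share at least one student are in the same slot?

4

Music, Statistics, Geology, Art all conflict with each other, so at least 4 time slots are needed.
4 time slots suffice: time slot 1 → {Statistics}; time slot 2 → {Geology, Econ}; time slot 3 → {Civics, Art}; time slot 4 → {Music, Algebra}. Every pair that conflicts lands in different time slots.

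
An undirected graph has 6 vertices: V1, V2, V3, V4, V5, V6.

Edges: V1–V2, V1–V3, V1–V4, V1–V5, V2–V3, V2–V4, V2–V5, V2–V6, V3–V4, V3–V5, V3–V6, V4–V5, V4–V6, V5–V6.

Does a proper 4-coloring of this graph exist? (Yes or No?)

No

V2, V3, V4, V5, V6 are mutually adjacent (a clique of size 5), so at least 5 colors are needed.
So 4 colors are not enough.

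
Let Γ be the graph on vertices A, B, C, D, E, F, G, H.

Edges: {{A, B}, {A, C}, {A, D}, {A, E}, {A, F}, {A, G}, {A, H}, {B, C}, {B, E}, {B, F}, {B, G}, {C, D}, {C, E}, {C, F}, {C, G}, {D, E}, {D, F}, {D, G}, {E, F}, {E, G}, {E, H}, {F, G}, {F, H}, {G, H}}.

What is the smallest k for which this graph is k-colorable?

A, B, C, E, F, G form a clique, so at least 6 colors are needed.
6 colors suffice: color 1 → {F}; color 2 → {A}; color 3 → {E}; color 4 → {G}; color 5 → {C, H}; color 6 → {B, D}. Every edge joins two different colors.

6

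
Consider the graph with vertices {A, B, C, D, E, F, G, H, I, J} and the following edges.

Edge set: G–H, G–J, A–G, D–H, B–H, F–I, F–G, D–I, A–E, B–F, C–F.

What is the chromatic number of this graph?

The cycle D-I-F-G-H-D has odd length 5, so it cannot be 2-colored; at least 3 colors are needed.
3 colors suffice: A=red, B=blue, C=blue, D=green, E=blue, F=red, G=blue, H=red, I=blue, J=red. Each edge has distinct colors on its endpoints.

3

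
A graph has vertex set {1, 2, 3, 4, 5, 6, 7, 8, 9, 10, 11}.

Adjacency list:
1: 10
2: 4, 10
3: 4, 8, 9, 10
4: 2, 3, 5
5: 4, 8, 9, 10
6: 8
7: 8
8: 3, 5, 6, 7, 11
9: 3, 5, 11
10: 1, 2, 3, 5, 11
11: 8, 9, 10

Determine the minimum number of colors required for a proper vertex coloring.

2

7 and 8 are adjacent, so at least 2 colors are needed.
2 colors suffice: color red → {4, 8, 9, 10}; color blue → {1, 2, 3, 5, 6, 7, 11}. Every edge joins two different colors.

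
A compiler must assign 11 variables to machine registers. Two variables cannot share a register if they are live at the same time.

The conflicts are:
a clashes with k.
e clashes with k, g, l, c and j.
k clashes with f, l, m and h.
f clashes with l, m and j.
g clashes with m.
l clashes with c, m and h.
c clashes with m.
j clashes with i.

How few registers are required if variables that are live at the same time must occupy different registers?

k, f, l, m are mutually in conflict, so at least 4 registers are needed.
Using 4 registers: a=2, e=3, k=1, f=4, g=1, l=2, c=1, m=3, j=1, i=2, h=3. Every pair that conflicts lands in different registers.

4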